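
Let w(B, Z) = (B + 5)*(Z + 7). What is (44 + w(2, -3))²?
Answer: 5184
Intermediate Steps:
w(B, Z) = (5 + B)*(7 + Z)
(44 + w(2, -3))² = (44 + (35 + 5*(-3) + 7*2 + 2*(-3)))² = (44 + (35 - 15 + 14 - 6))² = (44 + 28)² = 72² = 5184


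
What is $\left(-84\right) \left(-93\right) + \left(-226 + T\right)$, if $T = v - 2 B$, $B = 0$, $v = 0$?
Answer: $7586$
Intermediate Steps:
$T = 0$ ($T = 0 - 0 = 0 + 0 = 0$)
$\left(-84\right) \left(-93\right) + \left(-226 + T\right) = \left(-84\right) \left(-93\right) + \left(-226 + 0\right) = 7812 - 226 = 7586$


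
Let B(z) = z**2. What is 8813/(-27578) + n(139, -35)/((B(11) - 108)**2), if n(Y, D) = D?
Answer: -2454627/4660682 ≈ -0.52667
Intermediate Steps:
8813/(-27578) + n(139, -35)/((B(11) - 108)**2) = 8813/(-27578) - 35/(11**2 - 108)**2 = 8813*(-1/27578) - 35/(121 - 108)**2 = -8813/27578 - 35/(13**2) = -8813/27578 - 35/169 = -2454627/4660682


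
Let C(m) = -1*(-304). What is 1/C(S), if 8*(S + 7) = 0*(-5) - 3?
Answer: 1/304 ≈ 0.0032895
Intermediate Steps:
S = -59/8 (S = -7 + (0*(-5) - 3)/8 = -7 + (0 - 3)/8 = -7 + (⅛)*(-3) = -7 - 3/8 = -59/8 ≈ -7.3750)
C(m) = 304
1/C(S) = 1/304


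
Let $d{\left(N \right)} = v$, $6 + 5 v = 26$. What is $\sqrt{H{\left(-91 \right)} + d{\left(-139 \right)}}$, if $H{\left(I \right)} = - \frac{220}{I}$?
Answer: $\frac{2 \sqrt{13286}}{91} \approx 2.5333$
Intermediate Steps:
$v = 4$ ($v = - \frac{6}{5} + \frac{1}{5} \cdot 26 = - \frac{6}{5} + \frac{26}{5} = 4$)
$d{\left(N \right)} = 4$
$\sqrt{H{\left(-91 \right)} + d{\left(-139 \right)}} = \sqrt{- \frac{220}{-91} + 4} = \sqrt{\left(-220\right) \left(- \frac{1}{91}\right) + 4} = \sqrt{\frac{220}{91} + 4} = \sqrt{\frac{584}{91}} = \frac{2 \sqrt{13286}}{91}$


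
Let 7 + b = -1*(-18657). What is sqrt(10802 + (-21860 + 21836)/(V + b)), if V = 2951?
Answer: sqrt(5040247258778)/21601 ≈ 103.93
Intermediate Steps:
b = 18650 (b = -7 - 1*(-18657) = -7 + 18657 = 18650)
sqrt(10802 + (-21860 + 21836)/(V + b)) = sqrt(10802 + (-21860 + 21836)/(2951 + 18650)) = sqrt(10802 - 24/21601) = sqrt(233333978/21601) = sqrt(5040247258778)/21601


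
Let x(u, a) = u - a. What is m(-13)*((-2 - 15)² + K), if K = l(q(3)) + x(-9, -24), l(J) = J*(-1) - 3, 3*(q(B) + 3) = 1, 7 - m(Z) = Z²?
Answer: -49194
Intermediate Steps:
m(Z) = 7 - Z²
q(B) = -8/3 (q(B) = -3 + (⅓)*1 = -3 + ⅓ = -8/3)
l(J) = -3 - J (l(J) = -J - 3 = -3 - J)
K = 44/3 (K = (-3 - 1*(-8/3)) + (-9 - 1*(-24)) = (-3 + 8/3) + (-9 + 24) = -⅓ + 15 = 44/3 ≈ 14.667)
m(-13)*((-2 - 15)² + K) = (7 - 1*(-13)²)*((-2 - 15)² + 44/3) = (7 - 1*169)*((-17)² + 44/3) = (7 - 169)*(289 + 44/3) = -162*911/3 = -49194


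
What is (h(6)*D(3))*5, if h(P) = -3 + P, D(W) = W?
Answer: 45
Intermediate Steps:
(h(6)*D(3))*5 = ((-3 + 6)*3)*5 = (3*3)*5 = 9*5 = 45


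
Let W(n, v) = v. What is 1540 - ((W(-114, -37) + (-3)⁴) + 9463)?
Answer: -7967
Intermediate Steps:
1540 - ((W(-114, -37) + (-3)⁴) + 9463) = 1540 - ((-37 + (-3)⁴) + 9463) = 1540 - ((-37 + 81) + 9463) = 1540 - (44 + 9463) = 1540 - 1*9507 = 1540 - 9507 = -7967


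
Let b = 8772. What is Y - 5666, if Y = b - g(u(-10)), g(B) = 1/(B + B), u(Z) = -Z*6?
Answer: 372719/120 ≈ 3106.0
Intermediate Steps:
u(Z) = -6*Z
g(B) = 1/(2*B)
Y = 1052639/120 (Y = 8772 - 1/(2*((-6*(-10)))) = 8772 - 1/(2*60) = 8772 - 1*1/120 = 8772 - 1/120 = 1052639/120 ≈ 8772.0)
Y - 5666 = 1052639/120 - 5666 = 372719/120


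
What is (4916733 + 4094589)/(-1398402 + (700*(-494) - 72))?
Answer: -4505661/872137 ≈ -5.1662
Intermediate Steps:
(4916733 + 4094589)/(-1398402 + (700*(-494) - 72)) = 9011322/(-1398402 + (-345800 - 72)) = 9011322/(-1398402 - 345872) = 9011322/(-1744274) = 9011322*(-1/1744274) = -4505661/872137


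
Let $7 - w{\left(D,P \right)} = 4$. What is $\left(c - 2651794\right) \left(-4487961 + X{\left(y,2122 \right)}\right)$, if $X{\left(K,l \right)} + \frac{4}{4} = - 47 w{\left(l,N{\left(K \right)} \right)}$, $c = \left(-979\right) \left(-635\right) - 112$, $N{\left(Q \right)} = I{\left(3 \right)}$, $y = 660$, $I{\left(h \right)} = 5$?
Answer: $9111930722823$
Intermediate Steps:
$N{\left(Q \right)} = 5$
$c = 621553$ ($c = 621665 - 112 = 621553$)
$w{\left(D,P \right)} = 3$ ($w{\left(D,P \right)} = 7 - 4 = 3$)
$X{\left(K,l \right)} = -142$ ($X{\left(K,l \right)} = -1 - 141 = -142$)
$\left(c - 2651794\right) \left(-4487961 + X{\left(y,2122 \right)}\right) = \left(621553 - 2651794\right) \left(-4487961 - 142\right) = \left(-2030241\right) \left(-4488103\right) = 9111930722823$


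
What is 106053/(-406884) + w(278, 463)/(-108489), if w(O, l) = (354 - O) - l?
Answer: -29323307/114063148 ≈ -0.25708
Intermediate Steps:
w(O, l) = 354 - O - l
106053/(-406884) + w(278, 463)/(-108489) = 106053/(-406884) + (354 - 1*278 - 1*463)/(-108489) = 106053*(-1/406884) + (354 - 278 - 463)*(-1/108489) = -35351/135628 - 387*(-1/108489) = -35351/135628 + 3/841 = -29323307/114063148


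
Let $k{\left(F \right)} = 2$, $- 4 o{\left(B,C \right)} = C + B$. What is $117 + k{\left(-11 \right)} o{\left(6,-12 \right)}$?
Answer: $120$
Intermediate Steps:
$o{\left(B,C \right)} = - \frac{B}{4} - \frac{C}{4}$ ($o{\left(B,C \right)} = - \frac{C + B}{4} = - \frac{B + C}{4} = - \frac{B}{4} - \frac{C}{4}$)
$117 + k{\left(-11 \right)} o{\left(6,-12 \right)} = 117 + 2 \left(\left(- \frac{1}{4}\right) 6 - -3\right) = 117 + 2 \left(- \frac{3}{2} + 3\right) = 117 + 2 \cdot \frac{3}{2} = 117 + 3 = 120$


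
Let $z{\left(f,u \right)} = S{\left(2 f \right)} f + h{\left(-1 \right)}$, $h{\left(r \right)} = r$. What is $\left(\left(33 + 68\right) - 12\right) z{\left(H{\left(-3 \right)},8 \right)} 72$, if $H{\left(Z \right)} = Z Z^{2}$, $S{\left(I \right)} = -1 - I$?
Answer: $-9176256$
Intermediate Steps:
$H{\left(Z \right)} = Z^{3}$
$z{\left(f,u \right)} = -1 + f \left(-1 - 2 f\right)$ ($z{\left(f,u \right)} = \left(-1 - 2 f\right) f - 1 = f \left(-1 - 2 f\right) - 1 = -1 + f \left(-1 - 2 f\right)$)
$\left(\left(33 + 68\right) - 12\right) z{\left(H{\left(-3 \right)},8 \right)} 72 = \left(\left(33 + 68\right) - 12\right) \left(-1 - \left(-3\right)^{3} \left(1 + 2 \left(-3\right)^{3}\right)\right) 72 = \left(101 - 12\right) \left(-1 - - 27 \left(1 + 2 \left(-27\right)\right)\right) 72 = 89 \left(-1 - - 27 \left(1 - 54\right)\right) 72 = 89 \left(-1 - \left(-27\right) \left(-53\right)\right) 72 = 89 \left(-1 - 1431\right) 72 = 89 \left(-1432\right) 72 = \left(-127448\right) 72 = -9176256$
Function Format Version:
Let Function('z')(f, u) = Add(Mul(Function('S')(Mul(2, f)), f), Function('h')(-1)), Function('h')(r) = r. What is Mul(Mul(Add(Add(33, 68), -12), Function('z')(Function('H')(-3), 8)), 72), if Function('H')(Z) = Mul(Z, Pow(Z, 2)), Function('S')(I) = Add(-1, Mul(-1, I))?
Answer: -9176256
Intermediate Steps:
Function('H')(Z) = Pow(Z, 3)
Function('z')(f, u) = Add(-1, Mul(f, Add(-1, Mul(-2, f)))) (Function('z')(f, u) = Add(Mul(Add(-1, Mul(-1, Mul(2, f))), f), -1) = Add(Mul(Add(-1, Mul(-2, f)), f), -1) = Add(Mul(f, Add(-1, Mul(-2, f))), -1) = Add(-1, Mul(f, Add(-1, Mul(-2, f)))))
Mul(Mul(Add(Add(33, 68), -12), Function('z')(Function('H')(-3), 8)), 72) = Mul(Mul(Add(Add(33, 68), -12), Add(-1, Mul(-1, Pow(-3, 3), Add(1, Mul(2, Pow(-3, 3)))))), 72) = Mul(Mul(Add(101, -12), Add(-1, Mul(-1, -27, Add(1, Mul(2, -27))))), 72) = Mul(Mul(89, Add(-1, Mul(-1, -27, Add(1, -54)))), 72) = Mul(Mul(89, Add(-1, Mul(-1, -27, -53))), 72) = Mul(Mul(89, Add(-1, -1431)), 72) = Mul(Mul(89, -1432), 72) = Mul(-127448, 72) = -9176256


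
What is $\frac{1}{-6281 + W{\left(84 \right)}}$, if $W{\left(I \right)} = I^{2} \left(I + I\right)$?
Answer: $\frac{1}{1179127} \approx 8.4808 \cdot 10^{-7}$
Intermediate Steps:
$W{\left(I \right)} = 2 I^{3}$ ($W{\left(I \right)} = I^{2} \cdot 2 I = 2 I^{3}$)
$\frac{1}{-6281 + W{\left(84 \right)}} = \frac{1}{-6281 + 2 \cdot 84^{3}} = \frac{1}{-6281 + 2 \cdot 592704} = \frac{1}{-6281 + 1185408} = \frac{1}{1179127}$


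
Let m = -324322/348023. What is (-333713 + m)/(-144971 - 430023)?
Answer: 116140123721/200111136862 ≈ 0.58038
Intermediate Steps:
m = -324322/348023 (m = -324322*1/348023 = -324322/348023 ≈ -0.93190)
(-333713 + m)/(-144971 - 430023) = (-333713 - 324322/348023)/(-144971 - 430023) = -116140123721/348023/(-574994) = -116140123721/348023*(-1/574994) = 116140123721/200111136862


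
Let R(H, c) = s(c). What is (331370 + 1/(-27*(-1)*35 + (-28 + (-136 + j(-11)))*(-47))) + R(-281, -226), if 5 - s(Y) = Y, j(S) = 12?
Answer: 2682320490/8089 ≈ 3.3160e+5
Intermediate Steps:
s(Y) = 5 - Y
R(H, c) = 5 - c
(331370 + 1/(-27*(-1)*35 + (-28 + (-136 + j(-11)))*(-47))) + R(-281, -226) = (331370 + 1/(-27*(-1)*35 + (-28 + (-136 + 12))*(-47))) + (5 - 1*(-226)) = (331370 + 1/(27*35 + (-28 - 124)*(-47))) + (5 + 226) = (331370 + 1/(945 - 152*(-47))) + 231 = (331370 + 1/(945 + 7144)) + 231 = (331370 + 1/8089) + 231 = 2680451931/8089 + 231 = 2682320490/8089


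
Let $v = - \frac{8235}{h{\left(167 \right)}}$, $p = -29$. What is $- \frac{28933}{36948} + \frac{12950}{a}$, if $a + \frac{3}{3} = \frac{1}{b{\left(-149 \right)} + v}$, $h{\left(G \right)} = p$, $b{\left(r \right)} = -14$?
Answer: $- \frac{1040616383}{80054} \approx -12999.0$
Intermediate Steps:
$h{\left(G \right)} = -29$
$v = \frac{8235}{29}$ ($v = - \frac{8235}{-29} = \left(-8235\right) \left(- \frac{1}{29}\right) = \frac{8235}{29} \approx 283.97$)
$a = - \frac{7800}{7829}$ ($a = -1 + \frac{1}{-14 + \frac{8235}{29}} = -1 + \frac{1}{\frac{7829}{29}} = -1 + \frac{29}{7829} = - \frac{7800}{7829} \approx -0.9963$)
$- \frac{28933}{36948} + \frac{12950}{a} = - \frac{28933}{36948} + \frac{12950}{- \frac{7800}{7829}} = \left(-28933\right) \frac{1}{36948} + 12950 \left(- \frac{7829}{7800}\right) = - \frac{28933}{36948} - \frac{2027711}{156} = - \frac{1040616383}{80054}$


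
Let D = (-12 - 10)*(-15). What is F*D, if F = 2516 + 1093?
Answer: 1190970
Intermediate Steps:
D = 330 (D = -22*(-15) = 330)
F = 3609
F*D = 3609*330 = 1190970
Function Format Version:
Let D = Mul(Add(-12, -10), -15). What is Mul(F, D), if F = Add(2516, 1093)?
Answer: 1190970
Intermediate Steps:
D = 330 (D = Mul(-22, -15) = 330)
F = 3609
Mul(F, D) = Mul(3609, 330) = 1190970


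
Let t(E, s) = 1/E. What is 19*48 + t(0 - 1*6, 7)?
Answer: 5471/6 ≈ 911.83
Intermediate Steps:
19*48 + t(0 - 1*6, 7) = 19*48 + 1/(0 - 1*6) = 912 + 1/(0 - 6) = 912 + 1/(-6) = 912 - ⅙ = 5471/6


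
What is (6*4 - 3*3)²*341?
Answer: 76725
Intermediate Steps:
(6*4 - 3*3)²*341 = (24 - 9)²*341 = 15²*341 = 225*341 = 76725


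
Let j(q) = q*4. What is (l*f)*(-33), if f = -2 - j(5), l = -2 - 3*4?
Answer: -10164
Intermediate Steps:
j(q) = 4*q
l = -14 (l = -2 - 12 = -14)
f = -22 (f = -2 - 4*5 = -2 - 1*20 = -2 - 20 = -22)
(l*f)*(-33) = -14*(-22)*(-33) = 308*(-33) = -10164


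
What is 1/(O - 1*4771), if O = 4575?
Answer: -1/196 ≈ -0.0051020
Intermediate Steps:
1/(O - 1*4771) = 1/(4575 - 1*4771) = 1/(4575 - 4771) = 1/(-196) = -1/196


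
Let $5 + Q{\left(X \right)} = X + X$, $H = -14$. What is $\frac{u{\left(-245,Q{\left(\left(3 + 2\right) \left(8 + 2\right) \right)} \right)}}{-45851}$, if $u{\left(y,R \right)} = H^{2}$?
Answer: $- \frac{196}{45851} \approx -0.0042747$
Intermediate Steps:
$Q{\left(X \right)} = -5 + 2 X$ ($Q{\left(X \right)} = -5 + \left(X + X\right) = -5 + 2 X$)
$u{\left(y,R \right)} = 196$ ($u{\left(y,R \right)} = \left(-14\right)^{2} = 196$)
$\frac{u{\left(-245,Q{\left(\left(3 + 2\right) \left(8 + 2\right) \right)} \right)}}{-45851} = \frac{196}{-45851} = 196 \left(- \frac{1}{45851}\right) = - \frac{196}{45851}$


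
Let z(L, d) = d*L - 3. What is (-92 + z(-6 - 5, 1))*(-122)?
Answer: 12932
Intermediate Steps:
z(L, d) = -3 + L*d (z(L, d) = L*d - 3 = -3 + L*d)
(-92 + z(-6 - 5, 1))*(-122) = (-92 + (-3 + (-6 - 5)*1))*(-122) = (-92 + (-3 - 11*1))*(-122) = (-92 + (-3 - 11))*(-122) = (-92 - 14)*(-122) = -106*(-122) = 12932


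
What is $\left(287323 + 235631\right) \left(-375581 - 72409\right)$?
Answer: $-234278162460$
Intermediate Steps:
$\left(287323 + 235631\right) \left(-375581 - 72409\right) = 522954 \left(-447990\right) = -234278162460$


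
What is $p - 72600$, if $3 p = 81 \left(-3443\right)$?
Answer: $-165561$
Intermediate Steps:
$p = -92961$ ($p = \frac{81 \left(-3443\right)}{3} = \frac{1}{3} \left(-278883\right) = -92961$)
$p - 72600 = -92961 - 72600 = -165561$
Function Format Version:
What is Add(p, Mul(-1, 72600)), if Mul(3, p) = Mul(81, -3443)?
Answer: -165561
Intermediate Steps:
p = -92961 (p = Mul(Rational(1, 3), Mul(81, -3443)) = Mul(Rational(1, 3), -278883) = -92961)
Add(p, Mul(-1, 72600)) = Add(-92961, Mul(-1, 72600)) = Add(-92961, -72600) = -165561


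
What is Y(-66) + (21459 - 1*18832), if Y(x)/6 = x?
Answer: 2231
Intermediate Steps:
Y(x) = 6*x
Y(-66) + (21459 - 1*18832) = 6*(-66) + (21459 - 1*18832) = -396 + (21459 - 18832) = -396 + 2627 = 2231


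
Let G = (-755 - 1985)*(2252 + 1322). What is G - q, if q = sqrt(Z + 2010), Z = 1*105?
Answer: -9792760 - 3*sqrt(235) ≈ -9.7928e+6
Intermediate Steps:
Z = 105
q = 3*sqrt(235) (q = sqrt(105 + 2010) = sqrt(2115) = 3*sqrt(235) ≈ 45.989)
G = -9792760 (G = -2740*3574 = -9792760)
G - q = -9792760 - 3*sqrt(235)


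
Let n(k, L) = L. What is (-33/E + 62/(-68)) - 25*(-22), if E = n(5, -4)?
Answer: 37899/68 ≈ 557.34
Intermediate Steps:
E = -4
(-33/E + 62/(-68)) - 25*(-22) = (-33/(-4) + 62/(-68)) - 25*(-22) = (-33*(-¼) + 62*(-1/68)) + 550 = (33/4 - 31/34) + 550 = 499/68 + 550 = 37899/68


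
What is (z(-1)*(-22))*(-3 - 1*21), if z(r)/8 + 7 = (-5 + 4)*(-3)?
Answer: -16896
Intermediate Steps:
z(r) = -32 (z(r) = -56 + 8*((-5 + 4)*(-3)) = -56 + 8*(-1*(-3)) = -56 + 8*3 = -56 + 24 = -32)
(z(-1)*(-22))*(-3 - 1*21) = (-32*(-22))*(-3 - 1*21) = 704*(-3 - 21) = 704*(-24) = -16896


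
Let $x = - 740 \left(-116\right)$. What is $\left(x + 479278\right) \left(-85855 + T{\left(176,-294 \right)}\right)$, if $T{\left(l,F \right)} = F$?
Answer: $-48684350582$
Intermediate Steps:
$x = 85840$ ($x = \left(-1\right) \left(-85840\right) = 85840$)
$\left(x + 479278\right) \left(-85855 + T{\left(176,-294 \right)}\right) = \left(85840 + 479278\right) \left(-85855 - 294\right) = 565118 \left(-86149\right) = -48684350582$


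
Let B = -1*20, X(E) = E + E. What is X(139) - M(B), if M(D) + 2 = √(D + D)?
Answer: 280 - 2*I*√10 ≈ 280.0 - 6.3246*I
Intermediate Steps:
X(E) = 2*E
B = -20
M(D) = -2 + √2*√D (M(D) = -2 + √(D + D) = -2 + √(2*D) = -2 + √2*√D)
X(139) - M(B) = 2*139 - (-2 + √2*√(-20)) = 278 - (-2 + √2*(2*I*√5)) = 278 - (-2 + 2*I*√10) = 278 + (2 - 2*I*√10) = 280 - 2*I*√10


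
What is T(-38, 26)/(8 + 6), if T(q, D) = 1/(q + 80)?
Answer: 1/588 ≈ 0.0017007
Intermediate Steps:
T(q, D) = 1/(80 + q)
T(-38, 26)/(8 + 6) = 1/((8 + 6)*(80 - 38)) = 1/(14*42) = (1/14)*(1/42) = 1/588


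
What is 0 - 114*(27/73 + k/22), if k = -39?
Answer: 128421/803 ≈ 159.93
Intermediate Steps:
0 - 114*(27/73 + k/22) = 0 - 114*(27/73 - 39/22) = 0 - 114*(-2253/1606) = 0 + 128421/803 = 128421/803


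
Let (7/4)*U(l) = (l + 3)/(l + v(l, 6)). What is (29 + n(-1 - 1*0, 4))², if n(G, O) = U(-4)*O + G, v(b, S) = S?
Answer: 35344/49 ≈ 721.31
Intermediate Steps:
U(l) = 4*(3 + l)/(7*(6 + l)) (U(l) = 4*((l + 3)/(l + 6))/7 = 4*((3 + l)/(6 + l))/7 = 4*(3 + l)/(7*(6 + l)))
n(G, O) = G - 2*O/7 (n(G, O) = (4*(3 - 4)/(7*(6 - 4)))*O + G = ((4/7)*(-1)/2)*O + G = ((4/7)*(½)*(-1))*O + G = -2*O/7 + G = G - 2*O/7)
(29 + n(-1 - 1*0, 4))² = (29 + ((-1 - 1*0) - 2/7*4))² = (29 + ((-1 + 0) - 8/7))² = (29 + (-1 - 8/7))² = (29 - 15/7)² = (188/7)² = 35344/49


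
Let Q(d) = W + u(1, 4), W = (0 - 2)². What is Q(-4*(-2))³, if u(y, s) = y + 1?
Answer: 216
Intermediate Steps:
W = 4 (W = (-2)² = 4)
u(y, s) = 1 + y
Q(d) = 6 (Q(d) = 4 + (1 + 1) = 4 + 2 = 6)
Q(-4*(-2))³ = 6³ = 216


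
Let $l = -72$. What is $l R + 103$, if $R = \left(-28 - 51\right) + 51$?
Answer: $2119$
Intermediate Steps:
$R = -28$ ($R = -79 + 51 = -28$)
$l R + 103 = \left(-72\right) \left(-28\right) + 103 = 2016 + 103 = 2119$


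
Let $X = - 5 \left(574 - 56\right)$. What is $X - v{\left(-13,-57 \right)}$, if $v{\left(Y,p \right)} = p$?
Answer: $-2533$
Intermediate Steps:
$X = -2590$ ($X = - 5 \left(574 - 56\right) = \left(-5\right) 518 = -2590$)
$X - v{\left(-13,-57 \right)} = -2590 - -57 = -2590 + 57 = -2533$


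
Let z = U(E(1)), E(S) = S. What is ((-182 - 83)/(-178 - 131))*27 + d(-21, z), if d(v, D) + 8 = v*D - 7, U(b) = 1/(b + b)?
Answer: -483/206 ≈ -2.3447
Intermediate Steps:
U(b) = 1/(2*b)
z = ½ (z = (½)/1 = (½)*1 = ½ ≈ 0.50000)
d(v, D) = -15 + D*v (d(v, D) = -8 + (v*D - 7) = -8 + (D*v - 7) = -8 + (-7 + D*v) = -15 + D*v)
((-182 - 83)/(-178 - 131))*27 + d(-21, z) = ((-182 - 83)/(-178 - 131))*27 + (-15 + (½)*(-21)) = -265/(-309)*27 + (-15 - 21/2) = -265*(-1/309)*27 - 51/2 = (265/309)*27 - 51/2 = 2385/103 - 51/2 = -483/206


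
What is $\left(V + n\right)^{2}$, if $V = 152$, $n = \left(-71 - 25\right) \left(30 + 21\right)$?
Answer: $22505536$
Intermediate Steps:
$n = -4896$ ($n = \left(-96\right) 51 = -4896$)
$\left(V + n\right)^{2} = \left(152 - 4896\right)^{2} = \left(-4744\right)^{2} = 22505536$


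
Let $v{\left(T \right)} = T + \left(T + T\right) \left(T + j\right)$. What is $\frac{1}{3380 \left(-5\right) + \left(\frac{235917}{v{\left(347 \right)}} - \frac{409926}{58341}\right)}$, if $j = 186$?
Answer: $- \frac{654566573}{11066357236969} \approx -5.9149 \cdot 10^{-5}$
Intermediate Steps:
$v{\left(T \right)} = T + 2 T \left(186 + T\right)$ ($v{\left(T \right)} = T + \left(T + T\right) \left(T + 186\right) = T + 2 T \left(186 + T\right)$)
$\frac{1}{3380 \left(-5\right) + \left(\frac{235917}{v{\left(347 \right)}} - \frac{409926}{58341}\right)} = \frac{1}{3380 \left(-5\right) + \left(\frac{235917}{347 \left(373 + 2 \cdot 347\right)} - \frac{409926}{58341}\right)} = \frac{1}{-16900 + \left(\frac{235917}{347 \left(373 + 694\right)} - \frac{136642}{19447}\right)} = \frac{1}{-16900 - \left(\frac{136642}{19447} - \frac{235917}{347 \cdot 1067}\right)} = \frac{1}{-16900 - \left(\frac{136642}{19447} - \frac{235917}{370249}\right)} = \frac{1}{-16900 + \left(235917 \cdot \frac{1}{370249} - \frac{136642}{19447}\right)} = \frac{1}{-16900 + \left(\frac{21447}{33659} - \frac{136642}{19447}\right)} = \frac{1}{-16900 - \frac{4182153269}{654566573}} = \frac{1}{- \frac{11066357236969}{654566573}} = - \frac{654566573}{11066357236969}$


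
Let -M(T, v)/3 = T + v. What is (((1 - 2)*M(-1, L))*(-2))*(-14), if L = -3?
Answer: -336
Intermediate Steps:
M(T, v) = -3*T - 3*v (M(T, v) = -3*(T + v) = -3*T - 3*v)
(((1 - 2)*M(-1, L))*(-2))*(-14) = (((1 - 2)*(-3*(-1) - 3*(-3)))*(-2))*(-14) = (-(3 + 9)*(-2))*(-14) = (-1*12*(-2))*(-14) = -12*(-2)*(-14) = 24*(-14) = -336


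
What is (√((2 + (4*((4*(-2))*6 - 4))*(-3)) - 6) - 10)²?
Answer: 720 - 40*√155 ≈ 222.00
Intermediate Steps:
(√((2 + (4*((4*(-2))*6 - 4))*(-3)) - 6) - 10)² = (√((2 + (4*(-8*6 - 4))*(-3)) - 6) - 10)² = (√((2 + (4*(-48 - 4))*(-3)) - 6) - 10)² = (√((2 + (4*(-52))*(-3)) - 6) - 10)² = (√((2 - 208*(-3)) - 6) - 10)² = (√((2 + 624) - 6) - 10)² = (√(626 - 6) - 10)² = (√620 - 10)² = (2*√155 - 10)² = (-10 + 2*√155)²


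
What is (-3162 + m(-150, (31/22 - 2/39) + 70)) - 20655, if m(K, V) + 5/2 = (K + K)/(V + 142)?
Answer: -8721357779/366122 ≈ -23821.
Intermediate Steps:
m(K, V) = -5/2 + 2*K/(142 + V) (m(K, V) = -5/2 + (K + K)/(V + 142) = -5/2 + (2*K)/(142 + V) = -5/2 + 2*K/(142 + V))
(-3162 + m(-150, (31/22 - 2/39) + 70)) - 20655 = (-3162 + (-710 - 5*((31/22 - 2/39) + 70) + 4*(-150))/(2*(142 + ((31/22 - 2/39) + 70)))) - 20655 = (-3162 + (-710 - 5*((31*(1/22) - 2*1/39) + 70) - 600)/(2*(142 + ((31*(1/22) - 2*1/39) + 70)))) - 20655 = (-3162 + (-710 - 5*((31/22 - 2/39) + 70) - 600)/(2*(142 + ((31/22 - 2/39) + 70)))) - 20655 = (-3162 + (-710 - 5*(1165/858 + 70) - 600)/(2*(142 + (1165/858 + 70)))) - 20655 = (-3162 + (-710 - 5*61225/858 - 600)/(2*(142 + 61225/858))) - 20655 = (-3162 + (-710 - 306125/858 - 600)/(2*(183061/858))) - 20655 = (-3162 + (½)*(858/183061)*(-1430105/858)) - 20655 = (-3162 - 1430105/366122) - 20655 = -1159107869/366122 - 20655 = -8721357779/366122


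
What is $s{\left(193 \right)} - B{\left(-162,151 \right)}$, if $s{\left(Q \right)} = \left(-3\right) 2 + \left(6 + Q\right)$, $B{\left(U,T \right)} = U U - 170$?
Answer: $-25881$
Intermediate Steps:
$B{\left(U,T \right)} = -170 + U^{2}$ ($B{\left(U,T \right)} = U^{2} - 170 = -170 + U^{2}$)
$s{\left(Q \right)} = Q$ ($s{\left(Q \right)} = -6 + \left(6 + Q\right) = Q$)
$s{\left(193 \right)} - B{\left(-162,151 \right)} = 193 - \left(-170 + \left(-162\right)^{2}\right) = 193 - \left(-170 + 26244\right) = 193 - 26074 = -25881$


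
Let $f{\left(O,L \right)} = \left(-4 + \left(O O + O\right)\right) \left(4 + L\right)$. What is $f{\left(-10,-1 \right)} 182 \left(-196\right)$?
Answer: $-9203376$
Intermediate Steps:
$f{\left(O,L \right)} = \left(4 + L\right) \left(-4 + O + O^{2}\right)$ ($f{\left(O,L \right)} = \left(-4 + \left(O^{2} + O\right)\right) \left(4 + L\right) = \left(-4 + \left(O + O^{2}\right)\right) \left(4 + L\right) = \left(-4 + O + O^{2}\right) \left(4 + L\right) = \left(4 + L\right) \left(-4 + O + O^{2}\right)$)
$f{\left(-10,-1 \right)} 182 \left(-196\right) = \left(-16 - -4 + 4 \left(-10\right) + 4 \left(-10\right)^{2} - -10 - \left(-10\right)^{2}\right) 182 \left(-196\right) = \left(-16 + 4 - 40 + 4 \cdot 100 + 10 - 100\right) 182 \left(-196\right) = \left(-16 + 4 - 40 + 400 + 10 - 100\right) 182 \left(-196\right) = 258 \cdot 182 \left(-196\right) = 46956 \left(-196\right) = -9203376$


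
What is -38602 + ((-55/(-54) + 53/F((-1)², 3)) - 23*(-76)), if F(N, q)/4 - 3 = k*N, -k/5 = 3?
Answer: -15920965/432 ≈ -36854.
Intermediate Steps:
k = -15 (k = -5*3 = -15)
F(N, q) = 12 - 60*N (F(N, q) = 12 + 4*(-15*N) = 12 - 60*N)
-38602 + ((-55/(-54) + 53/F((-1)², 3)) - 23*(-76)) = -38602 + ((-55/(-54) + 53/(12 - 60*(-1)²)) - 23*(-76)) = -38602 + ((-55*(-1/54) + 53/(12 - 60*1)) + 1748) = -38602 + ((55/54 + 53/(12 - 60)) + 1748) = -38602 + ((55/54 + 53/(-48)) + 1748) = -38602 + ((55/54 + 53*(-1/48)) + 1748) = -38602 + ((55/54 - 53/48) + 1748) = -38602 + (-37/432 + 1748) = -38602 + 755099/432 = -15920965/432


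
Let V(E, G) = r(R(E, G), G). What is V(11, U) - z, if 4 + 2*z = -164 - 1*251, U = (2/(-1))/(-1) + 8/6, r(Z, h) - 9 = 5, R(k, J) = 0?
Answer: 447/2 ≈ 223.50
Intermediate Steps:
r(Z, h) = 14 (r(Z, h) = 9 + 5 = 14)
U = 10/3 (U = (2*(-1))*(-1) + 8*(1/6) = -2*(-1) + 4/3 = 2 + 4/3 = 10/3 ≈ 3.3333)
V(E, G) = 14
z = -419/2 (z = -2 + (-164 - 1*251)/2 = -2 + (-164 - 251)/2 = -2 + (1/2)*(-415) = -2 - 415/2 = -419/2 ≈ -209.50)
V(11, U) - z = 14 - 1*(-419/2) = 14 + 419/2 = 447/2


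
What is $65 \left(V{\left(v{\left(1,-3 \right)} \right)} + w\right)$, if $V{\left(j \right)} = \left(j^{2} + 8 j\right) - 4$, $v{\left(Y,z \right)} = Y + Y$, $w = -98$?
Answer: $-5330$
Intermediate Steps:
$v{\left(Y,z \right)} = 2 Y$
$V{\left(j \right)} = -4 + j^{2} + 8 j$
$65 \left(V{\left(v{\left(1,-3 \right)} \right)} + w\right) = 65 \left(\left(-4 + \left(2 \cdot 1\right)^{2} + 8 \cdot 2 \cdot 1\right) - 98\right) = 65 \left(\left(-4 + 2^{2} + 8 \cdot 2\right) - 98\right) = 65 \left(\left(-4 + 4 + 16\right) - 98\right) = 65 \left(16 - 98\right) = 65 \left(-82\right) = -5330$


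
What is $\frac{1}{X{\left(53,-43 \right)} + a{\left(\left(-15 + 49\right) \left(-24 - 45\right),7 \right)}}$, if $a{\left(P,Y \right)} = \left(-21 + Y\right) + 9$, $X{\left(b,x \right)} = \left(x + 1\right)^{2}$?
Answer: $\frac{1}{1759} \approx 0.0005685$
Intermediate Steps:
$X{\left(b,x \right)} = \left(1 + x\right)^{2}$
$a{\left(P,Y \right)} = -12 + Y$
$\frac{1}{X{\left(53,-43 \right)} + a{\left(\left(-15 + 49\right) \left(-24 - 45\right),7 \right)}} = \frac{1}{\left(1 - 43\right)^{2} + \left(-12 + 7\right)} = \frac{1}{\left(-42\right)^{2} - 5} = \frac{1}{1764 - 5} = \frac{1}{1759}$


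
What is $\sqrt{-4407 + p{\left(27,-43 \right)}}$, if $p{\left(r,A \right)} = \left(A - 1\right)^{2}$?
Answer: $i \sqrt{2471} \approx 49.709 i$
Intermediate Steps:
$p{\left(r,A \right)} = \left(-1 + A\right)^{2}$
$\sqrt{-4407 + p{\left(27,-43 \right)}} = \sqrt{-4407 + \left(-1 - 43\right)^{2}} = \sqrt{-4407 + \left(-44\right)^{2}} = \sqrt{-4407 + 1936} = \sqrt{-2471} = i \sqrt{2471}$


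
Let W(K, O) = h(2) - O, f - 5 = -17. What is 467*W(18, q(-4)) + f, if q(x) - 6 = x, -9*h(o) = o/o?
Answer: -8981/9 ≈ -997.89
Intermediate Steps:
f = -12 (f = 5 - 17 = -12)
h(o) = -⅑ (h(o) = -o/(9*o) = -⅑*1 = -⅑)
q(x) = 6 + x
W(K, O) = -⅑ - O
467*W(18, q(-4)) + f = 467*(-⅑ - (6 - 4)) - 12 = 467*(-⅑ - 1*2) - 12 = 467*(-⅑ - 2) - 12 = 467*(-19/9) - 12 = -8873/9 - 12 = -8981/9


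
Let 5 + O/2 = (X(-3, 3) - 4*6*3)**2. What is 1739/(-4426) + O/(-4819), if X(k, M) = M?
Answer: -50480353/21328894 ≈ -2.3668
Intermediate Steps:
O = 9512 (O = -10 + 2*(3 - 4*6*3)**2 = -10 + 2*(3 - 24*3)**2 = -10 + 2*(3 - 72)**2 = -10 + 2*(-69)**2 = -10 + 2*4761 = -10 + 9522 = 9512)
1739/(-4426) + O/(-4819) = 1739/(-4426) + 9512/(-4819) = 1739*(-1/4426) + 9512*(-1/4819) = -1739/4426 - 9512/4819 = -50480353/21328894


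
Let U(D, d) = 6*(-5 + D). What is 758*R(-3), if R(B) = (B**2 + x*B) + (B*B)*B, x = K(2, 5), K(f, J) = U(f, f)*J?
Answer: 191016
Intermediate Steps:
U(D, d) = -30 + 6*D
K(f, J) = J*(-30 + 6*f) (K(f, J) = (-30 + 6*f)*J = J*(-30 + 6*f))
x = -90 (x = 6*5*(-5 + 2) = 6*5*(-3) = -90)
R(B) = B**2 + B**3 - 90*B (R(B) = (B**2 - 90*B) + (B*B)*B = (B**2 - 90*B) + B**2*B = (B**2 - 90*B) + B**3 = B**2 + B**3 - 90*B)
758*R(-3) = 758*(-3*(-90 - 3 + (-3)**2)) = 758*(-3*(-90 - 3 + 9)) = 758*(-3*(-84)) = 758*252 = 191016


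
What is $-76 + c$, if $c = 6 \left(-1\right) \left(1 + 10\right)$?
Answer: $-142$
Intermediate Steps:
$c = -66$ ($c = \left(-6\right) 11 = -66$)
$-76 + c = -76 - 66 = -142$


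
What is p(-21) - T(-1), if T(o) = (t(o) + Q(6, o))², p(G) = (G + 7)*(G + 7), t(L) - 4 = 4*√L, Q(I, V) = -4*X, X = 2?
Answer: 196 + 32*I ≈ 196.0 + 32.0*I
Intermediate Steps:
Q(I, V) = -8 (Q(I, V) = -4*2 = -8)
t(L) = 4 + 4*√L
p(G) = (7 + G)² (p(G) = (7 + G)*(7 + G) = (7 + G)²)
T(o) = (-4 + 4*√o)² (T(o) = ((4 + 4*√o) - 8)² = (-4 + 4*√o)²)
p(-21) - T(-1) = (7 - 21)² - 16*(-1 + √(-1))² = (-14)² - 16*(-1 + I)² = 196 - 16*(-1 + I)²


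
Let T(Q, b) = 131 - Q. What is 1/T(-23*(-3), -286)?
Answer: 1/62 ≈ 0.016129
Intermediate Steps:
1/T(-23*(-3), -286) = 1/(131 - (-23)*(-3)) = 1/(131 - 1*69) = 1/(131 - 69) = 1/62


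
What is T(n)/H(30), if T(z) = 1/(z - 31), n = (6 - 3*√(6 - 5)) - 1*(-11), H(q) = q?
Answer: -1/510 ≈ -0.0019608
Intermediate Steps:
n = 14 (n = (6 - 3*√1) + 11 = (6 - 3*1) + 11 = (6 - 3) + 11 = 3 + 11 = 14)
T(z) = 1/(-31 + z)
T(n)/H(30) = 1/((-31 + 14)*30) = (1/30)/(-17) = -1/17*1/30 = -1/510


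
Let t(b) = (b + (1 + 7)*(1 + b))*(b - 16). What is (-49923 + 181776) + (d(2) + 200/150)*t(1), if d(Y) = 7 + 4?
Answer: 128708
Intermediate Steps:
t(b) = (-16 + b)*(8 + 9*b) (t(b) = (b + 8*(1 + b))*(-16 + b) = (b + (8 + 8*b))*(-16 + b) = (8 + 9*b)*(-16 + b) = (-16 + b)*(8 + 9*b))
d(Y) = 11
(-49923 + 181776) + (d(2) + 200/150)*t(1) = (-49923 + 181776) + (11 + 200/150)*(-128 - 136*1 + 9*1²) = 131853 + (11 + 200*(1/150))*(-128 - 136 + 9*1) = 131853 + (11 + 4/3)*(-128 - 136 + 9) = 131853 + (37/3)*(-255) = 131853 - 3145 = 128708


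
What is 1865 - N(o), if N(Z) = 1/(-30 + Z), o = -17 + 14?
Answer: 61546/33 ≈ 1865.0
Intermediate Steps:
o = -3
1865 - N(o) = 1865 - 1/(-30 - 3) = 1865 - 1/(-33) = 1865 - 1*(-1/33) = 1865 + 1/33 = 61546/33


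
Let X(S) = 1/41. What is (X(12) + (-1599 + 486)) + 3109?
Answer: 81837/41 ≈ 1996.0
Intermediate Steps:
X(S) = 1/41
(X(12) + (-1599 + 486)) + 3109 = (1/41 + (-1599 + 486)) + 3109 = (1/41 - 1113) + 3109 = -45632/41 + 3109 = 81837/41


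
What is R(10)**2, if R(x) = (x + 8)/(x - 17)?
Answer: 324/49 ≈ 6.6122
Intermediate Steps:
R(x) = (8 + x)/(-17 + x)
R(10)**2 = ((8 + 10)/(-17 + 10))**2 = (18/(-7))**2 = (-1/7*18)**2 = (-18/7)**2 = 324/49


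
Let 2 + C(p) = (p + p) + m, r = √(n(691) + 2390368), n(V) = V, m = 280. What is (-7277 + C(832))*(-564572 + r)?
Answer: 3011991620 - 5335*√2391059 ≈ 3.0037e+9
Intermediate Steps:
r = √2391059 (r = √(691 + 2390368) = √2391059 ≈ 1546.3)
C(p) = 278 + 2*p (C(p) = -2 + ((p + p) + 280) = -2 + (2*p + 280) = -2 + (280 + 2*p) = 278 + 2*p)
(-7277 + C(832))*(-564572 + r) = (-7277 + (278 + 2*832))*(-564572 + √2391059) = (-7277 + (278 + 1664))*(-564572 + √2391059) = (-7277 + 1942)*(-564572 + √2391059) = -5335*(-564572 + √2391059) = 3011991620 - 5335*√2391059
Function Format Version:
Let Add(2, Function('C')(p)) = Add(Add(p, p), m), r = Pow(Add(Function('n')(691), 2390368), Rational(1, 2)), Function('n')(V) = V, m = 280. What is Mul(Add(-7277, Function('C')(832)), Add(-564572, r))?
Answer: Add(3011991620, Mul(-5335, Pow(2391059, Rational(1, 2)))) ≈ 3.0037e+9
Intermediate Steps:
r = Pow(2391059, Rational(1, 2)) (r = Pow(Add(691, 2390368), Rational(1, 2)) = Pow(2391059, Rational(1, 2)) ≈ 1546.3)
Function('C')(p) = Add(278, Mul(2, p)) (Function('C')(p) = Add(-2, Add(Add(p, p), 280)) = Add(-2, Add(Mul(2, p), 280)) = Add(-2, Add(280, Mul(2, p))) = Add(278, Mul(2, p)))
Mul(Add(-7277, Function('C')(832)), Add(-564572, r)) = Mul(Add(-7277, Add(278, Mul(2, 832))), Add(-564572, Pow(2391059, Rational(1, 2)))) = Mul(Add(-7277, Add(278, 1664)), Add(-564572, Pow(2391059, Rational(1, 2)))) = Mul(Add(-7277, 1942), Add(-564572, Pow(2391059, Rational(1, 2)))) = Mul(-5335, Add(-564572, Pow(2391059, Rational(1, 2)))) = Add(3011991620, Mul(-5335, Pow(2391059, Rational(1, 2))))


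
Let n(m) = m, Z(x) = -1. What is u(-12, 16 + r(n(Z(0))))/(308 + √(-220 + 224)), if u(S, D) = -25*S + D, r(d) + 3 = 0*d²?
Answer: 313/310 ≈ 1.0097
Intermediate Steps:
r(d) = -3 (r(d) = -3 + 0*d² = -3 + 0 = -3)
u(S, D) = D - 25*S
u(-12, 16 + r(n(Z(0))))/(308 + √(-220 + 224)) = ((16 - 3) - 25*(-12))/(308 + √(-220 + 224)) = (13 + 300)/(308 + √4) = 313/(308 + 2) = 313/310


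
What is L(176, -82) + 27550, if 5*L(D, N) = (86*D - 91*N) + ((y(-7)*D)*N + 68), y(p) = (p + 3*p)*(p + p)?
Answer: -5496928/5 ≈ -1.0994e+6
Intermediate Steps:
y(p) = 8*p² (y(p) = (4*p)*(2*p) = 8*p²)
L(D, N) = 68/5 - 91*N/5 + 86*D/5 + 392*D*N/5 (L(D, N) = ((86*D - 91*N) + (((8*(-7)²)*D)*N + 68))/5 = ((-91*N + 86*D) + (((8*49)*D)*N + 68))/5 = ((-91*N + 86*D) + ((392*D)*N + 68))/5 = ((-91*N + 86*D) + (392*D*N + 68))/5 = ((-91*N + 86*D) + (68 + 392*D*N))/5 = (68 - 91*N + 86*D + 392*D*N)/5 = 68/5 - 91*N/5 + 86*D/5 + 392*D*N/5)
L(176, -82) + 27550 = (68/5 - 91/5*(-82) + (86/5)*176 + (392/5)*176*(-82)) + 27550 = (68/5 + 7462/5 + 15136/5 - 5657344/5) + 27550 = -5634678/5 + 27550 = -5496928/5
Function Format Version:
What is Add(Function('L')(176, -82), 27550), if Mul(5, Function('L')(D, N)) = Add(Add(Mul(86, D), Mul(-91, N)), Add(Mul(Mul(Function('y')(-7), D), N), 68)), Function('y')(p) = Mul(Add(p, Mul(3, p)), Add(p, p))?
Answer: Rational(-5496928, 5) ≈ -1.0994e+6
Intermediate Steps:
Function('y')(p) = Mul(8, Pow(p, 2)) (Function('y')(p) = Mul(Mul(4, p), Mul(2, p)) = Mul(8, Pow(p, 2)))
Function('L')(D, N) = Add(Rational(68, 5), Mul(Rational(-91, 5), N), Mul(Rational(86, 5), D), Mul(Rational(392, 5), D, N)) (Function('L')(D, N) = Mul(Rational(1, 5), Add(Add(Mul(86, D), Mul(-91, N)), Add(Mul(Mul(Mul(8, Pow(-7, 2)), D), N), 68))) = Mul(Rational(1, 5), Add(Add(Mul(-91, N), Mul(86, D)), Add(Mul(Mul(Mul(8, 49), D), N), 68))) = Mul(Rational(1, 5), Add(Add(Mul(-91, N), Mul(86, D)), Add(Mul(Mul(392, D), N), 68))) = Mul(Rational(1, 5), Add(Add(Mul(-91, N), Mul(86, D)), Add(Mul(392, D, N), 68))) = Mul(Rational(1, 5), Add(Add(Mul(-91, N), Mul(86, D)), Add(68, Mul(392, D, N)))) = Mul(Rational(1, 5), Add(68, Mul(-91, N), Mul(86, D), Mul(392, D, N))) = Add(Rational(68, 5), Mul(Rational(-91, 5), N), Mul(Rational(86, 5), D), Mul(Rational(392, 5), D, N)))
Add(Function('L')(176, -82), 27550) = Add(Add(Rational(68, 5), Mul(Rational(-91, 5), -82), Mul(Rational(86, 5), 176), Mul(Rational(392, 5), 176, -82)), 27550) = Add(Add(Rational(68, 5), Rational(7462, 5), Rational(15136, 5), Rational(-5657344, 5)), 27550) = Add(Rational(-5634678, 5), 27550) = Rational(-5496928, 5)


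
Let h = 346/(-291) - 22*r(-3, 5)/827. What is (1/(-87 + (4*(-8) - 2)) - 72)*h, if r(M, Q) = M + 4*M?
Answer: 1656445856/29119497 ≈ 56.884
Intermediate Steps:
r(M, Q) = 5*M
h = -190112/240657 (h = 346/(-291) - 110*(-3)/827 = 346*(-1/291) - 22*(-15)*(1/827) = -346/291 + 330*(1/827) = -346/291 + 330/827 = -190112/240657 ≈ -0.78997)
(1/(-87 + (4*(-8) - 2)) - 72)*h = (1/(-87 + (4*(-8) - 2)) - 72)*(-190112/240657) = (1/(-87 + (-32 - 2)) - 72)*(-190112/240657) = (1/(-87 - 34) - 72)*(-190112/240657) = (1/(-121) - 72)*(-190112/240657) = (-1/121 - 72)*(-190112/240657) = -8713/121*(-190112/240657) = 1656445856/29119497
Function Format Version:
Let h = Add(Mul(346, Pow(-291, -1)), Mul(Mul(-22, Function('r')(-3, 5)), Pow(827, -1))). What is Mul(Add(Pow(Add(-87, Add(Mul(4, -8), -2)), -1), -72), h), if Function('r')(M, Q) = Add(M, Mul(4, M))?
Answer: Rational(1656445856, 29119497) ≈ 56.884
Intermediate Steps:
Function('r')(M, Q) = Mul(5, M)
h = Rational(-190112, 240657) (h = Add(Mul(346, Pow(-291, -1)), Mul(Mul(-22, Mul(5, -3)), Pow(827, -1))) = Add(Mul(346, Rational(-1, 291)), Mul(Mul(-22, -15), Rational(1, 827))) = Add(Rational(-346, 291), Mul(330, Rational(1, 827))) = Add(Rational(-346, 291), Rational(330, 827)) = Rational(-190112, 240657) ≈ -0.78997)
Mul(Add(Pow(Add(-87, Add(Mul(4, -8), -2)), -1), -72), h) = Mul(Add(Pow(Add(-87, Add(Mul(4, -8), -2)), -1), -72), Rational(-190112, 240657)) = Mul(Add(Pow(Add(-87, Add(-32, -2)), -1), -72), Rational(-190112, 240657)) = Mul(Add(Pow(Add(-87, -34), -1), -72), Rational(-190112, 240657)) = Mul(Add(Pow(-121, -1), -72), Rational(-190112, 240657)) = Mul(Add(Rational(-1, 121), -72), Rational(-190112, 240657)) = Mul(Rational(-8713, 121), Rational(-190112, 240657)) = Rational(1656445856, 29119497)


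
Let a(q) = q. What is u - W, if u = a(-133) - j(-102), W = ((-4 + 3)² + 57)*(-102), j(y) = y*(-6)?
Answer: 5171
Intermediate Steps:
j(y) = -6*y
W = -5916 (W = ((-1)² + 57)*(-102) = (1 + 57)*(-102) = 58*(-102) = -5916)
u = -745 (u = -133 - (-6)*(-102) = -133 - 1*612 = -133 - 612 = -745)
u - W = -745 - 1*(-5916) = -745 + 5916 = 5171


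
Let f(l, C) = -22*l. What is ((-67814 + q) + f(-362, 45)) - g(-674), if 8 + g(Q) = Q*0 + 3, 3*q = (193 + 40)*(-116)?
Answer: -206563/3 ≈ -68854.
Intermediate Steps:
q = -27028/3 (q = ((193 + 40)*(-116))/3 = (233*(-116))/3 = (⅓)*(-27028) = -27028/3 ≈ -9009.3)
g(Q) = -5 (g(Q) = -8 + (Q*0 + 3) = -8 + (0 + 3) = -8 + 3 = -5)
((-67814 + q) + f(-362, 45)) - g(-674) = ((-67814 - 27028/3) - 22*(-362)) - 1*(-5) = (-230470/3 + 7964) + 5 = -206578/3 + 5 = -206563/3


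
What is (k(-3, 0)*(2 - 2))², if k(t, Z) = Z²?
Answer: 0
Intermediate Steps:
(k(-3, 0)*(2 - 2))² = (0²*(2 - 2))² = (0*0)² = 0² = 0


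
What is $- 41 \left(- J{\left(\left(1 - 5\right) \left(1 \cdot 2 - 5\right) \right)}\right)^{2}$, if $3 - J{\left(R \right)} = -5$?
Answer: $-2624$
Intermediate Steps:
$J{\left(R \right)} = 8$ ($J{\left(R \right)} = 3 - -5 = 3 + 5 = 8$)
$- 41 \left(- J{\left(\left(1 - 5\right) \left(1 \cdot 2 - 5\right) \right)}\right)^{2} = - 41 \left(\left(-1\right) 8\right)^{2} = - 41 \left(-8\right)^{2} = \left(-41\right) 64 = -2624$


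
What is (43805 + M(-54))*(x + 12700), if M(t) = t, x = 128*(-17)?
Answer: 460435524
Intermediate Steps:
x = -2176
(43805 + M(-54))*(x + 12700) = (43805 - 54)*(-2176 + 12700) = 43751*10524 = 460435524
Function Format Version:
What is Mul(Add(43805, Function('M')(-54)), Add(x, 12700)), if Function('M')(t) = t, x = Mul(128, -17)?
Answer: 460435524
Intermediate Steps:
x = -2176
Mul(Add(43805, Function('M')(-54)), Add(x, 12700)) = Mul(Add(43805, -54), Add(-2176, 12700)) = Mul(43751, 10524) = 460435524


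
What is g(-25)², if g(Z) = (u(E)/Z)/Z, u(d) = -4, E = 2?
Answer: 16/390625 ≈ 4.0960e-5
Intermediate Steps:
g(Z) = -4/Z² (g(Z) = (-4/Z)/Z = -4/Z²)
g(-25)² = (-4/(-25)²)² = (-4*1/625)² = (-4/625)² = 16/390625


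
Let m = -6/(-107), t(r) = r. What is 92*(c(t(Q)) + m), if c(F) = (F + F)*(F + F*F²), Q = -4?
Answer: 5355688/107 ≈ 50053.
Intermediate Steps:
c(F) = 2*F*(F + F³) (c(F) = (2*F)*(F + F³) = 2*F*(F + F³))
m = 6/107 (m = -6*(-1/107) = 6/107 ≈ 0.056075)
92*(c(t(Q)) + m) = 92*(2*(-4)²*(1 + (-4)²) + 6/107) = 92*(2*16*(1 + 16) + 6/107) = 92*(2*16*17 + 6/107) = 92*(544 + 6/107) = 92*(58214/107) = 5355688/107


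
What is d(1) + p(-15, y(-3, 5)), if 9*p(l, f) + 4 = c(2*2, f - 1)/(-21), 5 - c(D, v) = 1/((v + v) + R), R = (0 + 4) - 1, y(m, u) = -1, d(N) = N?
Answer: 11/21 ≈ 0.52381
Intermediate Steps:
R = 3 (R = 4 - 1 = 3)
c(D, v) = 5 - 1/(3 + 2*v) (c(D, v) = 5 - 1/((v + v) + 3) = 5 - 1/(2*v + 3) = 5 - 1/(3 + 2*v))
p(l, f) = -4/9 - 2*(2 + 5*f)/(189*(1 + 2*f)) (p(l, f) = -4/9 + ((2*(7 + 5*(f - 1))/(3 + 2*(f - 1)))/(-21))/9 = -4/9 + ((2*(7 + 5*(-1 + f))/(3 + 2*(-1 + f)))*(-1/21))/9 = -4/9 + ((2*(7 + (-5 + 5*f))/(3 + (-2 + 2*f)))*(-1/21))/9 = -4/9 + ((2*(2 + 5*f)/(1 + 2*f))*(-1/21))/9 = -4/9 + (-2*(2 + 5*f)/(21*(1 + 2*f)))/9 = -4/9 - 2*(2 + 5*f)/(189*(1 + 2*f)))
d(1) + p(-15, y(-3, 5)) = 1 + 2*(-44 - 89*(-1))/(189*(1 + 2*(-1))) = 1 + 2*(-44 + 89)/(189*(1 - 2)) = 1 + (2/189)*45/(-1) = 1 + (2/189)*(-1)*45 = 1 - 10/21 = 11/21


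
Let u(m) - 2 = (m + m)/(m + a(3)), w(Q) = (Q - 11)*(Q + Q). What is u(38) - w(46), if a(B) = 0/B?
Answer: -3216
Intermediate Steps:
a(B) = 0
w(Q) = 2*Q*(-11 + Q) (w(Q) = (-11 + Q)*(2*Q) = 2*Q*(-11 + Q))
u(m) = 4 (u(m) = 2 + (m + m)/(m + 0) = 2 + (2*m)/m = 2 + 2 = 4)
u(38) - w(46) = 4 - 2*46*(-11 + 46) = 4 - 2*46*35 = 4 - 1*3220 = 4 - 3220 = -3216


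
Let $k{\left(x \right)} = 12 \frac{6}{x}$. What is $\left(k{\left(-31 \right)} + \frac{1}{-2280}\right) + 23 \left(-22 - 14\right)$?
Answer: $- \frac{58687231}{70680} \approx -830.32$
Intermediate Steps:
$k{\left(x \right)} = \frac{72}{x}$
$\left(k{\left(-31 \right)} + \frac{1}{-2280}\right) + 23 \left(-22 - 14\right) = \left(\frac{72}{-31} + \frac{1}{-2280}\right) + 23 \left(-22 - 14\right) = \left(72 \left(- \frac{1}{31}\right) - \frac{1}{2280}\right) + 23 \left(-36\right) = \left(- \frac{72}{31} - \frac{1}{2280}\right) - 828 = - \frac{164191}{70680} - 828 = - \frac{58687231}{70680}$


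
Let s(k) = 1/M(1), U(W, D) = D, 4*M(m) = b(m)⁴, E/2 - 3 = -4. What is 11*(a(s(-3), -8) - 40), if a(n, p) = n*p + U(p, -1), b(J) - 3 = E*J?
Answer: -803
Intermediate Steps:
E = -2 (E = 6 + 2*(-4) = 6 - 8 = -2)
b(J) = 3 - 2*J
M(m) = (3 - 2*m)⁴/4
s(k) = 4 (s(k) = 1/((-3 + 2*1)⁴/4) = 1/((-3 + 2)⁴/4) = 1/((¼)*(-1)⁴) = 1/((¼)*1) = 1/(¼) = 4)
a(n, p) = -1 + n*p (a(n, p) = n*p - 1 = -1 + n*p)
11*(a(s(-3), -8) - 40) = 11*((-1 + 4*(-8)) - 40) = 11*((-1 - 32) - 40) = 11*(-33 - 40) = 11*(-73) = -803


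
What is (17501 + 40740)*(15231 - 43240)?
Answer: -1631272169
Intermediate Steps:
(17501 + 40740)*(15231 - 43240) = 58241*(-28009) = -1631272169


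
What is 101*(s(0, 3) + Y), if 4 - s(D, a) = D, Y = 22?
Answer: 2626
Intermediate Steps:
s(D, a) = 4 - D
101*(s(0, 3) + Y) = 101*((4 - 1*0) + 22) = 101*((4 + 0) + 22) = 101*(4 + 22) = 101*26 = 2626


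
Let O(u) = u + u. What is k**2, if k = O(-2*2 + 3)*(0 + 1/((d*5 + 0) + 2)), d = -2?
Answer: 1/16 ≈ 0.062500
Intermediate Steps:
O(u) = 2*u
k = 1/4 (k = (2*(-2*2 + 3))*(0 + 1/((-2*5 + 0) + 2)) = (2*(-4 + 3))*(0 + 1/((-10 + 0) + 2)) = (2*(-1))*(0 + 1/(-10 + 2)) = -2*(0 + 1/(-8)) = -2*(0 - 1/8) = -2*(-1/8) = 1/4 ≈ 0.25000)
k**2 = (1/4)**2 = 1/16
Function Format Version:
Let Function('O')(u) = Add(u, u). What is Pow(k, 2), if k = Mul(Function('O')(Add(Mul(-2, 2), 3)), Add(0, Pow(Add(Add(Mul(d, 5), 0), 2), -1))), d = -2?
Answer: Rational(1, 16) ≈ 0.062500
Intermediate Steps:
Function('O')(u) = Mul(2, u)
k = Rational(1, 4) (k = Mul(Mul(2, Add(Mul(-2, 2), 3)), Add(0, Pow(Add(Add(Mul(-2, 5), 0), 2), -1))) = Mul(Mul(2, Add(-4, 3)), Add(0, Pow(Add(Add(-10, 0), 2), -1))) = Mul(Mul(2, -1), Add(0, Pow(Add(-10, 2), -1))) = Mul(-2, Add(0, Pow(-8, -1))) = Mul(-2, Add(0, Rational(-1, 8))) = Mul(-2, Rational(-1, 8)) = Rational(1, 4) ≈ 0.25000)
Pow(k, 2) = Pow(Rational(1, 4), 2) = Rational(1, 16)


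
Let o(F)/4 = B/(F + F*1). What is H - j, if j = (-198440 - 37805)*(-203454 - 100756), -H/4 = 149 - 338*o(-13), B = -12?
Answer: -71868089550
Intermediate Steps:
o(F) = -24/F (o(F) = 4*(-12/(F + F*1)) = 4*(-12/(F + F)) = 4*(-12*1/(2*F)) = 4*(-6/F) = -24/F)
H = 1900 (H = -4*(149 - (-8112)/(-13)) = -4*(149 - (-8112)*(-1)/13) = -4*(149 - 338*24/13) = -4*(149 - 624) = -4*(-475) = 1900)
j = 71868091450 (j = -236245*(-304210) = 71868091450)
H - j = 1900 - 1*71868091450 = 1900 - 71868091450 = -71868089550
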